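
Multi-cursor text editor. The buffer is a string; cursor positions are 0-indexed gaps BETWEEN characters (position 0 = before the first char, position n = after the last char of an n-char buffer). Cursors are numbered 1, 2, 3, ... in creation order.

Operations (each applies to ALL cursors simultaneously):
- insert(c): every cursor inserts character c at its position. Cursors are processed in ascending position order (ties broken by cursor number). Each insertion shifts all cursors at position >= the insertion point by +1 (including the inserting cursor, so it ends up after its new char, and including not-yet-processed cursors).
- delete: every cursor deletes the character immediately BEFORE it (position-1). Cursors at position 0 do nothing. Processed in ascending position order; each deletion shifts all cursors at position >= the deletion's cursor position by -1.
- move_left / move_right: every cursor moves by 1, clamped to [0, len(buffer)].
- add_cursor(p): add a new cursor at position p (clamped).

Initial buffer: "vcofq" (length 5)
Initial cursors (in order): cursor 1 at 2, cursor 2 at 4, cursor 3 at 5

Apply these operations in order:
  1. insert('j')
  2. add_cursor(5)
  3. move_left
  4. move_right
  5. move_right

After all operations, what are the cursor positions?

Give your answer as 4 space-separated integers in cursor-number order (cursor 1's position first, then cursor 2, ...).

Answer: 4 7 8 6

Derivation:
After op 1 (insert('j')): buffer="vcjofjqj" (len 8), cursors c1@3 c2@6 c3@8, authorship ..1..2.3
After op 2 (add_cursor(5)): buffer="vcjofjqj" (len 8), cursors c1@3 c4@5 c2@6 c3@8, authorship ..1..2.3
After op 3 (move_left): buffer="vcjofjqj" (len 8), cursors c1@2 c4@4 c2@5 c3@7, authorship ..1..2.3
After op 4 (move_right): buffer="vcjofjqj" (len 8), cursors c1@3 c4@5 c2@6 c3@8, authorship ..1..2.3
After op 5 (move_right): buffer="vcjofjqj" (len 8), cursors c1@4 c4@6 c2@7 c3@8, authorship ..1..2.3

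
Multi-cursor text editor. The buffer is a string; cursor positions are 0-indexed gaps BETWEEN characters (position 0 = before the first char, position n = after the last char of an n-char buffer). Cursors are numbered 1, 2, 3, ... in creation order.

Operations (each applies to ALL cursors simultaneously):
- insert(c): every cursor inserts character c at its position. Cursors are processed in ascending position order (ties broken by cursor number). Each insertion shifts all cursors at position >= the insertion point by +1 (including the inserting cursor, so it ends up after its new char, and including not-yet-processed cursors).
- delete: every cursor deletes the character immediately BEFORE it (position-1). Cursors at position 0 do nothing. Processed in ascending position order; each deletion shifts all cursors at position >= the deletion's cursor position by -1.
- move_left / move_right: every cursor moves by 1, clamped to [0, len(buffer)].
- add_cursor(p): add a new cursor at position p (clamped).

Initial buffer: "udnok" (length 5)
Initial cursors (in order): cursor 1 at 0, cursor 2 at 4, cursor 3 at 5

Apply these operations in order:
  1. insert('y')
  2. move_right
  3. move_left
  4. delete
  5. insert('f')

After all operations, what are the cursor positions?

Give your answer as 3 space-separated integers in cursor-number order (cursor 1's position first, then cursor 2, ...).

After op 1 (insert('y')): buffer="yudnoyky" (len 8), cursors c1@1 c2@6 c3@8, authorship 1....2.3
After op 2 (move_right): buffer="yudnoyky" (len 8), cursors c1@2 c2@7 c3@8, authorship 1....2.3
After op 3 (move_left): buffer="yudnoyky" (len 8), cursors c1@1 c2@6 c3@7, authorship 1....2.3
After op 4 (delete): buffer="udnoy" (len 5), cursors c1@0 c2@4 c3@4, authorship ....3
After op 5 (insert('f')): buffer="fudnoffy" (len 8), cursors c1@1 c2@7 c3@7, authorship 1....233

Answer: 1 7 7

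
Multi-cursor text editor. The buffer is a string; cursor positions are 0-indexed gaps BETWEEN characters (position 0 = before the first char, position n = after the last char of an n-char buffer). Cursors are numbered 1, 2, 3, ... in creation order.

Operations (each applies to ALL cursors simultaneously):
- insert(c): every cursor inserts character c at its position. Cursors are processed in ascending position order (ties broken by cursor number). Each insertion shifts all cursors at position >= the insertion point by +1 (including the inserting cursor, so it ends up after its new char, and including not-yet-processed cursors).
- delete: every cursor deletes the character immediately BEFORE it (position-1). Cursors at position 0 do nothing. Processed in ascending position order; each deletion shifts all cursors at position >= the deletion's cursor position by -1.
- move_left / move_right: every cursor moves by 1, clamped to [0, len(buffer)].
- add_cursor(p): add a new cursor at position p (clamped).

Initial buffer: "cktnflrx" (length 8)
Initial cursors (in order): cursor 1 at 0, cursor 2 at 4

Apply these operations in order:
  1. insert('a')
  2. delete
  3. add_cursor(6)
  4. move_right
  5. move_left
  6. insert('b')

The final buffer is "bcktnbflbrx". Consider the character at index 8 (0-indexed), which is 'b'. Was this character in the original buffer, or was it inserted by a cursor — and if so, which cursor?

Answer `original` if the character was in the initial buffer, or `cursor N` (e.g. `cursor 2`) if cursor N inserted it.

After op 1 (insert('a')): buffer="acktnaflrx" (len 10), cursors c1@1 c2@6, authorship 1....2....
After op 2 (delete): buffer="cktnflrx" (len 8), cursors c1@0 c2@4, authorship ........
After op 3 (add_cursor(6)): buffer="cktnflrx" (len 8), cursors c1@0 c2@4 c3@6, authorship ........
After op 4 (move_right): buffer="cktnflrx" (len 8), cursors c1@1 c2@5 c3@7, authorship ........
After op 5 (move_left): buffer="cktnflrx" (len 8), cursors c1@0 c2@4 c3@6, authorship ........
After op 6 (insert('b')): buffer="bcktnbflbrx" (len 11), cursors c1@1 c2@6 c3@9, authorship 1....2..3..
Authorship (.=original, N=cursor N): 1 . . . . 2 . . 3 . .
Index 8: author = 3

Answer: cursor 3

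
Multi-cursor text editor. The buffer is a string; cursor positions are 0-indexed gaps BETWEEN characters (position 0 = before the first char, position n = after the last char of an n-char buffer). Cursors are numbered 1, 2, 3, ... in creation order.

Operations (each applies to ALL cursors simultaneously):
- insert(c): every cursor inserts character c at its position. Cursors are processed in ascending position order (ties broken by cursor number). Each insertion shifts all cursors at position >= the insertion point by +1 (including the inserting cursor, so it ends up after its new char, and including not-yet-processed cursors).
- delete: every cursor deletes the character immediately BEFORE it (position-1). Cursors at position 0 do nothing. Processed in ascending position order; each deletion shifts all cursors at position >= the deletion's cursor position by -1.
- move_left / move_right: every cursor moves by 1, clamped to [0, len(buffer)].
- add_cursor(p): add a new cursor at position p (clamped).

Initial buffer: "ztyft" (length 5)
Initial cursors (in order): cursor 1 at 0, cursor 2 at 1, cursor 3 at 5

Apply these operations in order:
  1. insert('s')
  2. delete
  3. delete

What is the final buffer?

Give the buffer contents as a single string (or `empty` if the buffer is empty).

After op 1 (insert('s')): buffer="szstyfts" (len 8), cursors c1@1 c2@3 c3@8, authorship 1.2....3
After op 2 (delete): buffer="ztyft" (len 5), cursors c1@0 c2@1 c3@5, authorship .....
After op 3 (delete): buffer="tyf" (len 3), cursors c1@0 c2@0 c3@3, authorship ...

Answer: tyf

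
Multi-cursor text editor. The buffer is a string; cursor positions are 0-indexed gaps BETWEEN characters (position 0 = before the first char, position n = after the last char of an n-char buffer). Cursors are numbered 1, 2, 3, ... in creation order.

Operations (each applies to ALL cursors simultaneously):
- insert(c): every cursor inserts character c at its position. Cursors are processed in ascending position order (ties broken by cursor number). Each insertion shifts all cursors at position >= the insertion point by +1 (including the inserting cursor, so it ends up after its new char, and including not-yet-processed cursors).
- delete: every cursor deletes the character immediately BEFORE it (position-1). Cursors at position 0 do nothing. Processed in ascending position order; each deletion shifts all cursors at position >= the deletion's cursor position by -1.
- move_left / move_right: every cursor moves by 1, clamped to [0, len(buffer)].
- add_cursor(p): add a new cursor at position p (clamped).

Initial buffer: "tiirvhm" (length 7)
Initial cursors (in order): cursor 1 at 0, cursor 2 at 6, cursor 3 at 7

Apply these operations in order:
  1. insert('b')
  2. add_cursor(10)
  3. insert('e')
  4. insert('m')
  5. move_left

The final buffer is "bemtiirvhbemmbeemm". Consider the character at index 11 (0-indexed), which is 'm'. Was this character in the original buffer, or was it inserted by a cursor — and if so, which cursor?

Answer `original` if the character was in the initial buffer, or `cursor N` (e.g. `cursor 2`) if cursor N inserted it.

Answer: cursor 2

Derivation:
After op 1 (insert('b')): buffer="btiirvhbmb" (len 10), cursors c1@1 c2@8 c3@10, authorship 1......2.3
After op 2 (add_cursor(10)): buffer="btiirvhbmb" (len 10), cursors c1@1 c2@8 c3@10 c4@10, authorship 1......2.3
After op 3 (insert('e')): buffer="betiirvhbembee" (len 14), cursors c1@2 c2@10 c3@14 c4@14, authorship 11......22.334
After op 4 (insert('m')): buffer="bemtiirvhbemmbeemm" (len 18), cursors c1@3 c2@12 c3@18 c4@18, authorship 111......222.33434
After op 5 (move_left): buffer="bemtiirvhbemmbeemm" (len 18), cursors c1@2 c2@11 c3@17 c4@17, authorship 111......222.33434
Authorship (.=original, N=cursor N): 1 1 1 . . . . . . 2 2 2 . 3 3 4 3 4
Index 11: author = 2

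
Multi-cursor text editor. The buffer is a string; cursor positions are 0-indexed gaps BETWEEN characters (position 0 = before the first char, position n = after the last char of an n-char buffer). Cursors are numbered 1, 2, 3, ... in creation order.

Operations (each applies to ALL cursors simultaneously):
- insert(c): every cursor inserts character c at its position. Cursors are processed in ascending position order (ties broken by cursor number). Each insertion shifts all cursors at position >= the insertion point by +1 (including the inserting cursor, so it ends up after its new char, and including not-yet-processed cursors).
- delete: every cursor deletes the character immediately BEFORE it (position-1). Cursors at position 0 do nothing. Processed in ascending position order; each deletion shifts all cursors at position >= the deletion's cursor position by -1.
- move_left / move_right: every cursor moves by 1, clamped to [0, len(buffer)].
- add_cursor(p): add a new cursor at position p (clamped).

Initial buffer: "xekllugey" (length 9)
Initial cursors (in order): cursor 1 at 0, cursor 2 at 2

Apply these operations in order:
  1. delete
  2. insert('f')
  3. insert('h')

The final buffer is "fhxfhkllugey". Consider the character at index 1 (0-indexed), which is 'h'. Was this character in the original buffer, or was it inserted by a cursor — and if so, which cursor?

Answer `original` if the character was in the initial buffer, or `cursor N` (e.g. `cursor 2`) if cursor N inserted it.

Answer: cursor 1

Derivation:
After op 1 (delete): buffer="xkllugey" (len 8), cursors c1@0 c2@1, authorship ........
After op 2 (insert('f')): buffer="fxfkllugey" (len 10), cursors c1@1 c2@3, authorship 1.2.......
After op 3 (insert('h')): buffer="fhxfhkllugey" (len 12), cursors c1@2 c2@5, authorship 11.22.......
Authorship (.=original, N=cursor N): 1 1 . 2 2 . . . . . . .
Index 1: author = 1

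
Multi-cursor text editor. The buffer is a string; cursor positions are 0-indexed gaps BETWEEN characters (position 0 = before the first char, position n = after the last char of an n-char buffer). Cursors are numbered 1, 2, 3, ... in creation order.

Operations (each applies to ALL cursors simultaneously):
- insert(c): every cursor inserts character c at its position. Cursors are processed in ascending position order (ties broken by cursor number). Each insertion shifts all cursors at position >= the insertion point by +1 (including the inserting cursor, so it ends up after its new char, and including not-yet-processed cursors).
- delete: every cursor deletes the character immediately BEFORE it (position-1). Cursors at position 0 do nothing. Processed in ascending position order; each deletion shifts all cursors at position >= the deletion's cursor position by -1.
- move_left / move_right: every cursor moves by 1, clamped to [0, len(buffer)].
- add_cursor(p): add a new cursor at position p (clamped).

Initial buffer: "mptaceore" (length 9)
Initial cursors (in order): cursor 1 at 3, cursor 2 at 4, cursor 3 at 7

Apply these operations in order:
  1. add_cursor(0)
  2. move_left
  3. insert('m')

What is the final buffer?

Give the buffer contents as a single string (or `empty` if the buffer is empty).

After op 1 (add_cursor(0)): buffer="mptaceore" (len 9), cursors c4@0 c1@3 c2@4 c3@7, authorship .........
After op 2 (move_left): buffer="mptaceore" (len 9), cursors c4@0 c1@2 c2@3 c3@6, authorship .........
After op 3 (insert('m')): buffer="mmpmtmacemore" (len 13), cursors c4@1 c1@4 c2@6 c3@10, authorship 4..1.2...3...

Answer: mmpmtmacemore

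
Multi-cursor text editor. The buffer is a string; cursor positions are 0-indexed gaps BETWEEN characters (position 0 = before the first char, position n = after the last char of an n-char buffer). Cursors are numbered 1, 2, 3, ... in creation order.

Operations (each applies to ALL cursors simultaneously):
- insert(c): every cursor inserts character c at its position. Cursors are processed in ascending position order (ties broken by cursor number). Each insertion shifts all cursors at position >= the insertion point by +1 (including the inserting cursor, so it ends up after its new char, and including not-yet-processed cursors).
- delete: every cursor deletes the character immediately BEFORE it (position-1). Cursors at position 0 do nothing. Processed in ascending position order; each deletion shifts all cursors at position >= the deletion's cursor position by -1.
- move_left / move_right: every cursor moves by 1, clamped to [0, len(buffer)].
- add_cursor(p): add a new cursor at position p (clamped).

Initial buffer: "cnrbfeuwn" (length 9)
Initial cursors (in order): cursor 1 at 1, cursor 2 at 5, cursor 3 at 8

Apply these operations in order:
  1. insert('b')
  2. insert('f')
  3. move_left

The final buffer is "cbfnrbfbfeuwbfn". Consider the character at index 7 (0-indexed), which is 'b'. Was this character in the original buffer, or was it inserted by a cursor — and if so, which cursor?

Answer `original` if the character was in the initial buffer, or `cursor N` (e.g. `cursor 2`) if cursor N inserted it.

Answer: cursor 2

Derivation:
After op 1 (insert('b')): buffer="cbnrbfbeuwbn" (len 12), cursors c1@2 c2@7 c3@11, authorship .1....2...3.
After op 2 (insert('f')): buffer="cbfnrbfbfeuwbfn" (len 15), cursors c1@3 c2@9 c3@14, authorship .11....22...33.
After op 3 (move_left): buffer="cbfnrbfbfeuwbfn" (len 15), cursors c1@2 c2@8 c3@13, authorship .11....22...33.
Authorship (.=original, N=cursor N): . 1 1 . . . . 2 2 . . . 3 3 .
Index 7: author = 2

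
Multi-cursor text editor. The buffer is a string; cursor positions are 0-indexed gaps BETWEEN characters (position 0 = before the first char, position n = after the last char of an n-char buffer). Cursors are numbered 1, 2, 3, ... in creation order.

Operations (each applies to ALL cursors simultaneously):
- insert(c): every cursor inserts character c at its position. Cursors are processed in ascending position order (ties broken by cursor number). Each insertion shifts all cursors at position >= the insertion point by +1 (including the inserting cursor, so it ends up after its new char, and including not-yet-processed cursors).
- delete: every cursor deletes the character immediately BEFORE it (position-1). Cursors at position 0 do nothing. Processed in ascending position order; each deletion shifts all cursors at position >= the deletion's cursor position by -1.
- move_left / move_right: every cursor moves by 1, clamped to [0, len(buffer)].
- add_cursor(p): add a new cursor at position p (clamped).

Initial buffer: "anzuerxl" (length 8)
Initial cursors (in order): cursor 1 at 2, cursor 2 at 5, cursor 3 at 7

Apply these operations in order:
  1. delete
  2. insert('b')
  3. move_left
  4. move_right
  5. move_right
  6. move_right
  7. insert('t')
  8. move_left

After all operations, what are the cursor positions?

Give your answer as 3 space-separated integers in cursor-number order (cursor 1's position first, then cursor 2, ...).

Answer: 4 8 10

Derivation:
After op 1 (delete): buffer="azurl" (len 5), cursors c1@1 c2@3 c3@4, authorship .....
After op 2 (insert('b')): buffer="abzubrbl" (len 8), cursors c1@2 c2@5 c3@7, authorship .1..2.3.
After op 3 (move_left): buffer="abzubrbl" (len 8), cursors c1@1 c2@4 c3@6, authorship .1..2.3.
After op 4 (move_right): buffer="abzubrbl" (len 8), cursors c1@2 c2@5 c3@7, authorship .1..2.3.
After op 5 (move_right): buffer="abzubrbl" (len 8), cursors c1@3 c2@6 c3@8, authorship .1..2.3.
After op 6 (move_right): buffer="abzubrbl" (len 8), cursors c1@4 c2@7 c3@8, authorship .1..2.3.
After op 7 (insert('t')): buffer="abzutbrbtlt" (len 11), cursors c1@5 c2@9 c3@11, authorship .1..12.32.3
After op 8 (move_left): buffer="abzutbrbtlt" (len 11), cursors c1@4 c2@8 c3@10, authorship .1..12.32.3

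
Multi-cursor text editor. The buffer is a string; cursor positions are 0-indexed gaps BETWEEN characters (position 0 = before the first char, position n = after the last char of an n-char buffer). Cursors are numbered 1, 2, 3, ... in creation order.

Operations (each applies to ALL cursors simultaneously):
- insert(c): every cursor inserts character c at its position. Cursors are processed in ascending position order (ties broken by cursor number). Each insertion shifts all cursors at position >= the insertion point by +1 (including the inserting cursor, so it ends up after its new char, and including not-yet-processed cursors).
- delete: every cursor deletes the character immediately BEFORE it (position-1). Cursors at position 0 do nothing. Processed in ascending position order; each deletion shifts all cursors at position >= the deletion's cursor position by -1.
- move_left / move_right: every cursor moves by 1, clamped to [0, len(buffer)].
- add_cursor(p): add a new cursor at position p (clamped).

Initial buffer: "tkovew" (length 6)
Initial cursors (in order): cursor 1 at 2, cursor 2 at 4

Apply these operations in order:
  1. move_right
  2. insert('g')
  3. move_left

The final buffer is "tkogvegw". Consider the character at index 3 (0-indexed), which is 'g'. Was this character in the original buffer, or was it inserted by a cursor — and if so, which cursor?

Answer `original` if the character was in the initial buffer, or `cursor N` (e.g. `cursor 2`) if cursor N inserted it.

After op 1 (move_right): buffer="tkovew" (len 6), cursors c1@3 c2@5, authorship ......
After op 2 (insert('g')): buffer="tkogvegw" (len 8), cursors c1@4 c2@7, authorship ...1..2.
After op 3 (move_left): buffer="tkogvegw" (len 8), cursors c1@3 c2@6, authorship ...1..2.
Authorship (.=original, N=cursor N): . . . 1 . . 2 .
Index 3: author = 1

Answer: cursor 1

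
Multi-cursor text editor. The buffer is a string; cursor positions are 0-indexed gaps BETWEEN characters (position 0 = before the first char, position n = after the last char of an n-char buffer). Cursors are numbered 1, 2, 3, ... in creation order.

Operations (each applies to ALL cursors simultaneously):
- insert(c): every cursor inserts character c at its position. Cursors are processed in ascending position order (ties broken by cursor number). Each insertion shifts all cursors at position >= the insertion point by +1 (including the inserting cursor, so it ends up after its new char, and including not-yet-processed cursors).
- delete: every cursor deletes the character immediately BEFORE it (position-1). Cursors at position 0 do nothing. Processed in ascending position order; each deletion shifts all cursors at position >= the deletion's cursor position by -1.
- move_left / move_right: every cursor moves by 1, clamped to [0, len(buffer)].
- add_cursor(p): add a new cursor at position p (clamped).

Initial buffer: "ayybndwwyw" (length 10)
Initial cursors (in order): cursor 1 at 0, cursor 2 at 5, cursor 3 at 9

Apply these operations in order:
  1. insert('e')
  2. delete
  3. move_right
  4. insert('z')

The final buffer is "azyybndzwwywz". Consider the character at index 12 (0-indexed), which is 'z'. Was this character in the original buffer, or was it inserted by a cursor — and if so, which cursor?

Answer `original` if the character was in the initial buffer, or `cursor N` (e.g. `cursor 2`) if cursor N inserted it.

Answer: cursor 3

Derivation:
After op 1 (insert('e')): buffer="eayybnedwwyew" (len 13), cursors c1@1 c2@7 c3@12, authorship 1.....2....3.
After op 2 (delete): buffer="ayybndwwyw" (len 10), cursors c1@0 c2@5 c3@9, authorship ..........
After op 3 (move_right): buffer="ayybndwwyw" (len 10), cursors c1@1 c2@6 c3@10, authorship ..........
After op 4 (insert('z')): buffer="azyybndzwwywz" (len 13), cursors c1@2 c2@8 c3@13, authorship .1.....2....3
Authorship (.=original, N=cursor N): . 1 . . . . . 2 . . . . 3
Index 12: author = 3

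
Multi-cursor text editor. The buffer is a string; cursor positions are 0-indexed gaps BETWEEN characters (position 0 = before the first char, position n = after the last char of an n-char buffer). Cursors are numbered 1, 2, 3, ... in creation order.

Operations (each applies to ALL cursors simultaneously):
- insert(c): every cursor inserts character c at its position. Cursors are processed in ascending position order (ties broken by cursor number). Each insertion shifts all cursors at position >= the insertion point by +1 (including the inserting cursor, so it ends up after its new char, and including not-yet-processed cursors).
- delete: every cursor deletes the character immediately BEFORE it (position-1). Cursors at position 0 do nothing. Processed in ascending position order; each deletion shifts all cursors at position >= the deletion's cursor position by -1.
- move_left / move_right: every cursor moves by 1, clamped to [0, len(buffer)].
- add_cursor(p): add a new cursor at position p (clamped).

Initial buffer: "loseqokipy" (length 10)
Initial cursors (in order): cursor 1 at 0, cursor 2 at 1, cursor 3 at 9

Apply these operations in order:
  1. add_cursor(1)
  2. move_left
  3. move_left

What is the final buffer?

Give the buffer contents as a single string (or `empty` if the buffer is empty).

After op 1 (add_cursor(1)): buffer="loseqokipy" (len 10), cursors c1@0 c2@1 c4@1 c3@9, authorship ..........
After op 2 (move_left): buffer="loseqokipy" (len 10), cursors c1@0 c2@0 c4@0 c3@8, authorship ..........
After op 3 (move_left): buffer="loseqokipy" (len 10), cursors c1@0 c2@0 c4@0 c3@7, authorship ..........

Answer: loseqokipy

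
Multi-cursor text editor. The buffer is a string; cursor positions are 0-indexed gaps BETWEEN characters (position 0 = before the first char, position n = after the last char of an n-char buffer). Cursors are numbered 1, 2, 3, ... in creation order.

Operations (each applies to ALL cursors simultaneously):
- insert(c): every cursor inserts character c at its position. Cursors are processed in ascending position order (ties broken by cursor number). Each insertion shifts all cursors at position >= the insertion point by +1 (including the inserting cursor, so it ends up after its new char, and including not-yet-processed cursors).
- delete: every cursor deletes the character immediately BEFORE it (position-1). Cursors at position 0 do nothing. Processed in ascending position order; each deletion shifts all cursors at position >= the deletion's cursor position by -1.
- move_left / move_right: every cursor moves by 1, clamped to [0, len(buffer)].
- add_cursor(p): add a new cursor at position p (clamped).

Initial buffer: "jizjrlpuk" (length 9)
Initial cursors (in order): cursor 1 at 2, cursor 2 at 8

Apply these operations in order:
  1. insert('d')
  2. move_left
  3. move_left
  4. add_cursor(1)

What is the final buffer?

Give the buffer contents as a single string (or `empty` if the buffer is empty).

Answer: jidzjrlpudk

Derivation:
After op 1 (insert('d')): buffer="jidzjrlpudk" (len 11), cursors c1@3 c2@10, authorship ..1......2.
After op 2 (move_left): buffer="jidzjrlpudk" (len 11), cursors c1@2 c2@9, authorship ..1......2.
After op 3 (move_left): buffer="jidzjrlpudk" (len 11), cursors c1@1 c2@8, authorship ..1......2.
After op 4 (add_cursor(1)): buffer="jidzjrlpudk" (len 11), cursors c1@1 c3@1 c2@8, authorship ..1......2.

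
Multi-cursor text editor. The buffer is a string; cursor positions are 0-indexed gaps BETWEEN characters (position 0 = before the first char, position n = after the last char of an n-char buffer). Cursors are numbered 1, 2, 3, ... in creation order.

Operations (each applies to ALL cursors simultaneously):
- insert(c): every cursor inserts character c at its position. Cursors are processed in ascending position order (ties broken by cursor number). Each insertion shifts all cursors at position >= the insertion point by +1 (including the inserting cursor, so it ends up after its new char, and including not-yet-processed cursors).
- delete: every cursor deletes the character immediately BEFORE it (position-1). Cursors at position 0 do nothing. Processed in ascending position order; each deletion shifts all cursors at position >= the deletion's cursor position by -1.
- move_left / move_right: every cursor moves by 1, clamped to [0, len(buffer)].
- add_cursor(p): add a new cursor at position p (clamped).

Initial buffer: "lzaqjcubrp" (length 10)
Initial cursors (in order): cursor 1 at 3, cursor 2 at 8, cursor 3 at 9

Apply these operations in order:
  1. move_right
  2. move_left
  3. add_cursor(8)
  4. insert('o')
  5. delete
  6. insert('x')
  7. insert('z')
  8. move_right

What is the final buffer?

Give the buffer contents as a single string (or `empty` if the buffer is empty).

After op 1 (move_right): buffer="lzaqjcubrp" (len 10), cursors c1@4 c2@9 c3@10, authorship ..........
After op 2 (move_left): buffer="lzaqjcubrp" (len 10), cursors c1@3 c2@8 c3@9, authorship ..........
After op 3 (add_cursor(8)): buffer="lzaqjcubrp" (len 10), cursors c1@3 c2@8 c4@8 c3@9, authorship ..........
After op 4 (insert('o')): buffer="lzaoqjcuboorop" (len 14), cursors c1@4 c2@11 c4@11 c3@13, authorship ...1.....24.3.
After op 5 (delete): buffer="lzaqjcubrp" (len 10), cursors c1@3 c2@8 c4@8 c3@9, authorship ..........
After op 6 (insert('x')): buffer="lzaxqjcubxxrxp" (len 14), cursors c1@4 c2@11 c4@11 c3@13, authorship ...1.....24.3.
After op 7 (insert('z')): buffer="lzaxzqjcubxxzzrxzp" (len 18), cursors c1@5 c2@14 c4@14 c3@17, authorship ...11.....2424.33.
After op 8 (move_right): buffer="lzaxzqjcubxxzzrxzp" (len 18), cursors c1@6 c2@15 c4@15 c3@18, authorship ...11.....2424.33.

Answer: lzaxzqjcubxxzzrxzp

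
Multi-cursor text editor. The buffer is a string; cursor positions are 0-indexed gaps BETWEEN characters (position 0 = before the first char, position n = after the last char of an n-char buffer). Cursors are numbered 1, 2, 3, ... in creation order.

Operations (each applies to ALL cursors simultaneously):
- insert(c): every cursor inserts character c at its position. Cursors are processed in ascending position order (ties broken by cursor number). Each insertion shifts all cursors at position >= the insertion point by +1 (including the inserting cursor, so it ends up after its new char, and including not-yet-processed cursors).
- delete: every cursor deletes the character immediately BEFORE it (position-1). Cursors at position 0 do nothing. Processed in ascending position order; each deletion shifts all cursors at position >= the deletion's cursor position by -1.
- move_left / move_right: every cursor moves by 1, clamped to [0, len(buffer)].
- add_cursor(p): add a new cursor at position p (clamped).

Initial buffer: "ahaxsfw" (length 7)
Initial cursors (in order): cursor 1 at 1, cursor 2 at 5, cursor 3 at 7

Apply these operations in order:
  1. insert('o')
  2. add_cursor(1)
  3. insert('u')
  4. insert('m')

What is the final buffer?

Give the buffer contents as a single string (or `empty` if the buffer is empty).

After op 1 (insert('o')): buffer="aohaxsofwo" (len 10), cursors c1@2 c2@7 c3@10, authorship .1....2..3
After op 2 (add_cursor(1)): buffer="aohaxsofwo" (len 10), cursors c4@1 c1@2 c2@7 c3@10, authorship .1....2..3
After op 3 (insert('u')): buffer="auouhaxsoufwou" (len 14), cursors c4@2 c1@4 c2@10 c3@14, authorship .411....22..33
After op 4 (insert('m')): buffer="aumoumhaxsoumfwoum" (len 18), cursors c4@3 c1@6 c2@13 c3@18, authorship .44111....222..333

Answer: aumoumhaxsoumfwoum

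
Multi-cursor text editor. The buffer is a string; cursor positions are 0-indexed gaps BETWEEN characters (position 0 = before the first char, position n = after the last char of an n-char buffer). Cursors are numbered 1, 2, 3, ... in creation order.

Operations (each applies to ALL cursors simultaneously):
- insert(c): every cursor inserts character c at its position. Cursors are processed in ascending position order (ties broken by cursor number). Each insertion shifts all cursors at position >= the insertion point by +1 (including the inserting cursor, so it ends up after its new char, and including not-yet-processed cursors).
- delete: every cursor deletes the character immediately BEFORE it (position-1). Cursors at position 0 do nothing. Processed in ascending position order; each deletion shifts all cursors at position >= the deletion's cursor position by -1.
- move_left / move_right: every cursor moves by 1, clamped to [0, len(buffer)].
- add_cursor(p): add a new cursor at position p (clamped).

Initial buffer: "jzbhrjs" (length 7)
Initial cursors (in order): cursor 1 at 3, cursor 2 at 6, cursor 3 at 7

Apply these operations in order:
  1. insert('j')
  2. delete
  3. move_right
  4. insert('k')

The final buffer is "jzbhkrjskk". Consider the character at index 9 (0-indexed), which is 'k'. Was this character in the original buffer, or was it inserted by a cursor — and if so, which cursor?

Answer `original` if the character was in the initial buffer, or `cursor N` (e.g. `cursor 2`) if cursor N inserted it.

Answer: cursor 3

Derivation:
After op 1 (insert('j')): buffer="jzbjhrjjsj" (len 10), cursors c1@4 c2@8 c3@10, authorship ...1...2.3
After op 2 (delete): buffer="jzbhrjs" (len 7), cursors c1@3 c2@6 c3@7, authorship .......
After op 3 (move_right): buffer="jzbhrjs" (len 7), cursors c1@4 c2@7 c3@7, authorship .......
After op 4 (insert('k')): buffer="jzbhkrjskk" (len 10), cursors c1@5 c2@10 c3@10, authorship ....1...23
Authorship (.=original, N=cursor N): . . . . 1 . . . 2 3
Index 9: author = 3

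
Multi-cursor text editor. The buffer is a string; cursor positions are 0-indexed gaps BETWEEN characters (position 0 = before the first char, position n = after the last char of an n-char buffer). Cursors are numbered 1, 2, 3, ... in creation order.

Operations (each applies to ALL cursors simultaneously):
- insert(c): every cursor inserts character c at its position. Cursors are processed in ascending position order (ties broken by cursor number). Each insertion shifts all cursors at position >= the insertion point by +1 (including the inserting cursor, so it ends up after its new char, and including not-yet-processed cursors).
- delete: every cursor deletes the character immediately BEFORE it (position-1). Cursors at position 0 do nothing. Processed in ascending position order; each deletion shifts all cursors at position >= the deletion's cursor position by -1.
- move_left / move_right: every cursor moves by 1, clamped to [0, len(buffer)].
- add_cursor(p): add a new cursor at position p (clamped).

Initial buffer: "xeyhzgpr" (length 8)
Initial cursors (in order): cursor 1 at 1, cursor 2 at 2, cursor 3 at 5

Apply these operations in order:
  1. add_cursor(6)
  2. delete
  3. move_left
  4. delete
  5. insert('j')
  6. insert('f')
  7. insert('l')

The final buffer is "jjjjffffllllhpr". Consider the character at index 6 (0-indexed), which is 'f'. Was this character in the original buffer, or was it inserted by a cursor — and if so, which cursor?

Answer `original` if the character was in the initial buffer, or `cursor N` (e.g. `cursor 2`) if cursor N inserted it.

Answer: cursor 3

Derivation:
After op 1 (add_cursor(6)): buffer="xeyhzgpr" (len 8), cursors c1@1 c2@2 c3@5 c4@6, authorship ........
After op 2 (delete): buffer="yhpr" (len 4), cursors c1@0 c2@0 c3@2 c4@2, authorship ....
After op 3 (move_left): buffer="yhpr" (len 4), cursors c1@0 c2@0 c3@1 c4@1, authorship ....
After op 4 (delete): buffer="hpr" (len 3), cursors c1@0 c2@0 c3@0 c4@0, authorship ...
After op 5 (insert('j')): buffer="jjjjhpr" (len 7), cursors c1@4 c2@4 c3@4 c4@4, authorship 1234...
After op 6 (insert('f')): buffer="jjjjffffhpr" (len 11), cursors c1@8 c2@8 c3@8 c4@8, authorship 12341234...
After op 7 (insert('l')): buffer="jjjjffffllllhpr" (len 15), cursors c1@12 c2@12 c3@12 c4@12, authorship 123412341234...
Authorship (.=original, N=cursor N): 1 2 3 4 1 2 3 4 1 2 3 4 . . .
Index 6: author = 3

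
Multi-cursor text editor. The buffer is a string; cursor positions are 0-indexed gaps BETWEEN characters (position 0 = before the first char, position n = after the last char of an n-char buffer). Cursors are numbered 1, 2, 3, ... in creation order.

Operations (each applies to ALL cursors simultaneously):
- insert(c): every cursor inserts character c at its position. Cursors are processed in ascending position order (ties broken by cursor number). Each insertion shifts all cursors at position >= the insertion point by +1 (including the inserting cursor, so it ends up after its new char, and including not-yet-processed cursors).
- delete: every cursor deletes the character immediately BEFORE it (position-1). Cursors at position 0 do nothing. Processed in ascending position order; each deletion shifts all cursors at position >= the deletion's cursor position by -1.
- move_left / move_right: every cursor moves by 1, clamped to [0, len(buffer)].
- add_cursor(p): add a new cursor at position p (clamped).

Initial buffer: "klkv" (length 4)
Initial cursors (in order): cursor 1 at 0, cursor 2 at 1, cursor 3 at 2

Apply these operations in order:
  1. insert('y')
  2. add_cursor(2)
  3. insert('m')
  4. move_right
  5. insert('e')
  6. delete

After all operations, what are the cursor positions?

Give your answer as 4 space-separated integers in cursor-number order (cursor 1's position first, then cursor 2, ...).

After op 1 (insert('y')): buffer="ykylykv" (len 7), cursors c1@1 c2@3 c3@5, authorship 1.2.3..
After op 2 (add_cursor(2)): buffer="ykylykv" (len 7), cursors c1@1 c4@2 c2@3 c3@5, authorship 1.2.3..
After op 3 (insert('m')): buffer="ymkmymlymkv" (len 11), cursors c1@2 c4@4 c2@6 c3@9, authorship 11.422.33..
After op 4 (move_right): buffer="ymkmymlymkv" (len 11), cursors c1@3 c4@5 c2@7 c3@10, authorship 11.422.33..
After op 5 (insert('e')): buffer="ymkemyemleymkev" (len 15), cursors c1@4 c4@7 c2@10 c3@14, authorship 11.14242.233.3.
After op 6 (delete): buffer="ymkmymlymkv" (len 11), cursors c1@3 c4@5 c2@7 c3@10, authorship 11.422.33..

Answer: 3 7 10 5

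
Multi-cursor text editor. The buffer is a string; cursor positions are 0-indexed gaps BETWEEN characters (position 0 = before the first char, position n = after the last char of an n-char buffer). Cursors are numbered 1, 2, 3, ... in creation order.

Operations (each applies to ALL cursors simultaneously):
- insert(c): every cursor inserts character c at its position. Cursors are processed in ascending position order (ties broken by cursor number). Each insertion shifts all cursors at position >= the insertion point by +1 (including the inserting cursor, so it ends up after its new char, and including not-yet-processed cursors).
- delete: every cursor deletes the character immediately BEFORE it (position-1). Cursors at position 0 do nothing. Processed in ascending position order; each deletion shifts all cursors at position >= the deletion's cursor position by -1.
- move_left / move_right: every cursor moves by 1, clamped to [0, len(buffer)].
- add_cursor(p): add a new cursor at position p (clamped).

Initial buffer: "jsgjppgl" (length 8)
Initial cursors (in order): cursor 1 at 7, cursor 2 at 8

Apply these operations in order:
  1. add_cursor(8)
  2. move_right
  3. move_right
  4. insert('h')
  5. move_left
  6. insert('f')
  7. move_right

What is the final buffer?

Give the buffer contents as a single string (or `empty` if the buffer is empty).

Answer: jsgjppglhhfffh

Derivation:
After op 1 (add_cursor(8)): buffer="jsgjppgl" (len 8), cursors c1@7 c2@8 c3@8, authorship ........
After op 2 (move_right): buffer="jsgjppgl" (len 8), cursors c1@8 c2@8 c3@8, authorship ........
After op 3 (move_right): buffer="jsgjppgl" (len 8), cursors c1@8 c2@8 c3@8, authorship ........
After op 4 (insert('h')): buffer="jsgjppglhhh" (len 11), cursors c1@11 c2@11 c3@11, authorship ........123
After op 5 (move_left): buffer="jsgjppglhhh" (len 11), cursors c1@10 c2@10 c3@10, authorship ........123
After op 6 (insert('f')): buffer="jsgjppglhhfffh" (len 14), cursors c1@13 c2@13 c3@13, authorship ........121233
After op 7 (move_right): buffer="jsgjppglhhfffh" (len 14), cursors c1@14 c2@14 c3@14, authorship ........121233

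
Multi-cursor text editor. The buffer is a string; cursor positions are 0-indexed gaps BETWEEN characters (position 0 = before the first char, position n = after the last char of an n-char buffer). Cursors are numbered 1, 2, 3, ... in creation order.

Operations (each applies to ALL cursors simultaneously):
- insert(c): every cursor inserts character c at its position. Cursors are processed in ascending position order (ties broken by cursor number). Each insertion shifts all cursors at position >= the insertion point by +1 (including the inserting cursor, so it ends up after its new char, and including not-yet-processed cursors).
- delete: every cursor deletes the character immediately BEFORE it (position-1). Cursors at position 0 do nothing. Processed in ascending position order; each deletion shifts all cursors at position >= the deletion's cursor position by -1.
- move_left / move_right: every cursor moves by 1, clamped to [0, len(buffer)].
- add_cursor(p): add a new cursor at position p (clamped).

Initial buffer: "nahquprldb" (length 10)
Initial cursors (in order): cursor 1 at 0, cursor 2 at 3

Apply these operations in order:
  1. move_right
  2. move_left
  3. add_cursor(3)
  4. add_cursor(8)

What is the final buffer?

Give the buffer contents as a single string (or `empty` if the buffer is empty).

Answer: nahquprldb

Derivation:
After op 1 (move_right): buffer="nahquprldb" (len 10), cursors c1@1 c2@4, authorship ..........
After op 2 (move_left): buffer="nahquprldb" (len 10), cursors c1@0 c2@3, authorship ..........
After op 3 (add_cursor(3)): buffer="nahquprldb" (len 10), cursors c1@0 c2@3 c3@3, authorship ..........
After op 4 (add_cursor(8)): buffer="nahquprldb" (len 10), cursors c1@0 c2@3 c3@3 c4@8, authorship ..........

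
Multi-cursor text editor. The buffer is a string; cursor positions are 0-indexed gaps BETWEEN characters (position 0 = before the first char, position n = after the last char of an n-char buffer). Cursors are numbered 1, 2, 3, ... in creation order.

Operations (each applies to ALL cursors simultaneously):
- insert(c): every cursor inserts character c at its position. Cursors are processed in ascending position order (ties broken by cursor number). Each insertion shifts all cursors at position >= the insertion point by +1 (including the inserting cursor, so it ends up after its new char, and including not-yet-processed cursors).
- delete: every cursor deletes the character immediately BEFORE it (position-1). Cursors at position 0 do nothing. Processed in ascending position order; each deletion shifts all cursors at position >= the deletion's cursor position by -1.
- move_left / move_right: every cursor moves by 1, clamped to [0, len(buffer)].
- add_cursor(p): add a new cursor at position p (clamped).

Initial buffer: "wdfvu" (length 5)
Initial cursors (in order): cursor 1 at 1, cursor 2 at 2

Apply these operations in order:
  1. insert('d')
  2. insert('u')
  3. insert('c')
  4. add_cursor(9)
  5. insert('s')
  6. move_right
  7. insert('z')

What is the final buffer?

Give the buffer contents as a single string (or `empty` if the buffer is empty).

After op 1 (insert('d')): buffer="wdddfvu" (len 7), cursors c1@2 c2@4, authorship .1.2...
After op 2 (insert('u')): buffer="wduddufvu" (len 9), cursors c1@3 c2@6, authorship .11.22...
After op 3 (insert('c')): buffer="wducdducfvu" (len 11), cursors c1@4 c2@8, authorship .111.222...
After op 4 (add_cursor(9)): buffer="wducdducfvu" (len 11), cursors c1@4 c2@8 c3@9, authorship .111.222...
After op 5 (insert('s')): buffer="wducsdducsfsvu" (len 14), cursors c1@5 c2@10 c3@12, authorship .1111.2222.3..
After op 6 (move_right): buffer="wducsdducsfsvu" (len 14), cursors c1@6 c2@11 c3@13, authorship .1111.2222.3..
After op 7 (insert('z')): buffer="wducsdzducsfzsvzu" (len 17), cursors c1@7 c2@13 c3@16, authorship .1111.12222.23.3.

Answer: wducsdzducsfzsvzu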